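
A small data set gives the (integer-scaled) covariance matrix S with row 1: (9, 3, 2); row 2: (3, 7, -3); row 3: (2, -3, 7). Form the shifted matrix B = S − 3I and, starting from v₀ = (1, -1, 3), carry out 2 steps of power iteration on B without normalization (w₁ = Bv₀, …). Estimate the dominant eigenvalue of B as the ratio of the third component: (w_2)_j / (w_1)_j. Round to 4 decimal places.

μ ≈ 6.8235

B = S − 3I has rows (6, 3, 2); (3, 4, -3); (2, -3, 4)
w1 = Bv₀ = (9, -10, 17)
w2 = Bw1 = (58, -64, 116)
Ratio: 116/17 = 6.8235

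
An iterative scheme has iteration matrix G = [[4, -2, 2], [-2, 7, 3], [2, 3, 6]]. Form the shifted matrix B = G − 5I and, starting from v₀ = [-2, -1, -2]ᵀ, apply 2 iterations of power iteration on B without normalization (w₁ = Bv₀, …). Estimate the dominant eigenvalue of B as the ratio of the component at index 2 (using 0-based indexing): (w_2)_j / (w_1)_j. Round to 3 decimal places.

2.333

B = G − 5I has rows (-1, -2, 2); (-2, 2, 3); (2, 3, 1)
w1 = Bv₀ = ((-1)·(-2) + (-2)·(-1) + 2·(-2); (-2)·(-2) + 2·(-1) + 3·(-2); 2·(-2) + 3·(-1) + 1·(-2)) = (0, -4, -9)
w2 = Bw1 = ((-1)·0 + (-2)·(-4) + 2·(-9); (-2)·0 + 2·(-4) + 3·(-9); 2·0 + 3·(-4) + 1·(-9)) = (-10, -35, -21)
Ratio: -21/-9 = 2.333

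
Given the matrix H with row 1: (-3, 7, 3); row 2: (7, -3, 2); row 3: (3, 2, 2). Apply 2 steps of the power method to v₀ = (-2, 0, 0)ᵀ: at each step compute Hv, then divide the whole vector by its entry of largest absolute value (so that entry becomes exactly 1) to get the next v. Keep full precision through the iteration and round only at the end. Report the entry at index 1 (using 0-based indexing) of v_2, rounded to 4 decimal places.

Hv0 = (6.00000, -14.00000, -6.00000); divide by -14.00000 → v1 = (-0.42857, 1.00000, 0.42857)
Hv1 = (9.57143, -5.14286, 1.57143); divide by 9.57143 → v2 = (1.00000, -0.53731, 0.16418)
Requested entry of v2: 72/-134 = -0.5373

-0.5373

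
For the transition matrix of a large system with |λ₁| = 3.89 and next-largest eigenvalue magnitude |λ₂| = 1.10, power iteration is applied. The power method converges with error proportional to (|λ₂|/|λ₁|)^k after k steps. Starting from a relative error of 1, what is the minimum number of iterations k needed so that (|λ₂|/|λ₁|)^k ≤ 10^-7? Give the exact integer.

|λ₂/λ₁| = 1.10/3.89 = 0.28278
Need k ≥ ln(10^-7) / ln(0.28278) = -16.1181 / -1.2631 ≈ 12.761
Smallest integer k satisfying the bound: 13

13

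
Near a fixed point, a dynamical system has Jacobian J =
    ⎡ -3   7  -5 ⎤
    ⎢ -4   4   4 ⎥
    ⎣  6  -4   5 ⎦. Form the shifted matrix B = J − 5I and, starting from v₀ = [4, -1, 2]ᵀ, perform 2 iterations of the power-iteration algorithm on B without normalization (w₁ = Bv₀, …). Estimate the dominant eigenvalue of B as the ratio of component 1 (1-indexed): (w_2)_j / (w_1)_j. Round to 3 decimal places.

-4.143

B = J − 5I has rows (-8, 7, -5); (-4, -1, 4); (6, -4, 0)
w1 = Bv₀ = ((-8)·4 + 7·(-1) + (-5)·2; (-4)·4 + (-1)·(-1) + 4·2; 6·4 + (-4)·(-1) + 0·2) = (-49, -7, 28)
w2 = Bw1 = ((-8)·(-49) + 7·(-7) + (-5)·28; (-4)·(-49) + (-1)·(-7) + 4·28; 6·(-49) + (-4)·(-7) + 0·28) = (203, 315, -266)
Ratio: 203/-49 = -4.143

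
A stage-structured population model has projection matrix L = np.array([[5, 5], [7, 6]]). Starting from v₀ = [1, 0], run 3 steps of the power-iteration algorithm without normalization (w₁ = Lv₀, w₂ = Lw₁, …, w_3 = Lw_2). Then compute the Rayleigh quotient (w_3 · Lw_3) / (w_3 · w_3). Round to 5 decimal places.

λ ≈ 11.43705

w1 = Lv₀ = (5, 7)
w2 = Lw1 = (60, 77)
w3 = Lw2 = (685, 882)
Lw3 = (7835, 10087)
w3·Lw3 = 685·7835 + 882·10087 = 14263709; w3·w3 = 685·685 + 882·882 = 1247149
λ ≈ 14263709/1247149 = 11.43705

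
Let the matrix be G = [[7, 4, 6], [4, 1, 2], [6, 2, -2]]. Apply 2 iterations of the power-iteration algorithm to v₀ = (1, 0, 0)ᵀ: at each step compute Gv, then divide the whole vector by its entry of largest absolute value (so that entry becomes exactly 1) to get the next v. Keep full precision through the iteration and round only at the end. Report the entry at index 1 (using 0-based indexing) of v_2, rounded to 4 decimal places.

Gv0 = (7.00000, 4.00000, 6.00000); divide by 7.00000 → v1 = (1.00000, 0.57143, 0.85714)
Gv1 = (14.42857, 6.28571, 5.42857); divide by 14.42857 → v2 = (1.00000, 0.43564, 0.37624)
Requested entry of v2: 44/101 = 0.4356

0.4356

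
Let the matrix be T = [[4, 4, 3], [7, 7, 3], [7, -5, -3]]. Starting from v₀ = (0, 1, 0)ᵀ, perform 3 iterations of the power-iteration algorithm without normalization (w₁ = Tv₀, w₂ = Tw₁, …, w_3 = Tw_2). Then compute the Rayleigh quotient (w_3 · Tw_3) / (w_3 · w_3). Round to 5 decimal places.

w1 = Tv₀ = (4·0 + 4·1 + 3·0; 7·0 + 7·1 + 3·0; 7·0 + (-5)·1 + (-3)·0) = (4, 7, -5)
w2 = Tw1 = (4·4 + 4·7 + 3·(-5); 7·4 + 7·7 + 3·(-5); 7·4 + (-5)·7 + (-3)·(-5)) = (29, 62, 8)
w3 = Tw2 = (388, 661, -131)
Tw3 = (3803, 6950, -196)
w3·Tw3 = 388·3803 + 661·6950 + (-131)·(-196) = 6095190; w3·w3 = 388·388 + 661·661 + (-131)·(-131) = 604626
λ ≈ 6095190/604626 = 10.08093

10.08093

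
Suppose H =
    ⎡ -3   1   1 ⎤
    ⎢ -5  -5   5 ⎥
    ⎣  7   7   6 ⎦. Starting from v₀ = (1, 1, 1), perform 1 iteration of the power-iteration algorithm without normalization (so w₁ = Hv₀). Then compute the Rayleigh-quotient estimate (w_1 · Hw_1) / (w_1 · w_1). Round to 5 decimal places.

w1 = Hv₀ = (-1, -5, 20)
Hw1 = (18, 130, 78)
w1·Hw1 = (-1)·18 + (-5)·130 + 20·78 = 892; w1·w1 = (-1)·(-1) + (-5)·(-5) + 20·20 = 426
λ ≈ 892/426 = 2.09390

λ ≈ 2.09390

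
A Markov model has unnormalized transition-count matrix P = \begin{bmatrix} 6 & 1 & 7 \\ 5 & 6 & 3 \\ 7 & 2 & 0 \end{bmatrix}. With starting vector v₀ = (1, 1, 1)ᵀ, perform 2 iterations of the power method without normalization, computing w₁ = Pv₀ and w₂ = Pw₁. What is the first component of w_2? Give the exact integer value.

161

w1 = Pv₀ = (6·1 + 1·1 + 7·1; 5·1 + 6·1 + 3·1; 7·1 + 2·1 + 0·1) = (14, 14, 9)
w2 = Pw1 = (6·14 + 1·14 + 7·9; 5·14 + 6·14 + 3·9; 7·14 + 2·14 + 0·9) = (161, 181, 126)
The requested component of w2 is 161.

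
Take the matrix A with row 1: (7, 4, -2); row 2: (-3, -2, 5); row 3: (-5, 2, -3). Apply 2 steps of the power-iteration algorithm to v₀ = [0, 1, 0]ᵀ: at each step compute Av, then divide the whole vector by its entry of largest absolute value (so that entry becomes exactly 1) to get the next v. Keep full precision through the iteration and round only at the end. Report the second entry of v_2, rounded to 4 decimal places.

-0.0667

Av0 = (4.00000, -2.00000, 2.00000); divide by 4.00000 → v1 = (1.00000, -0.50000, 0.50000)
Av1 = (4.00000, 0.50000, -7.50000); divide by -7.50000 → v2 = (-0.53333, -0.06667, 1.00000)
Requested entry of v2: 2/-30 = -0.0667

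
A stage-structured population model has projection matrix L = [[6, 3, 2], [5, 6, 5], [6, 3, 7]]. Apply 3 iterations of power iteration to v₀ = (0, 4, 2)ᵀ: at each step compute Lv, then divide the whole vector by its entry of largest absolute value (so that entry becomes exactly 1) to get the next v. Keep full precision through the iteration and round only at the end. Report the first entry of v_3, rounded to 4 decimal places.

0.6216

Lv0 = (16.00000, 34.00000, 26.00000); divide by 34.00000 → v1 = (0.47059, 1.00000, 0.76471)
Lv1 = (7.35294, 12.17647, 11.17647); divide by 12.17647 → v2 = (0.60386, 1.00000, 0.91787)
Lv2 = (8.45894, 13.60870, 13.04831); divide by 13.60870 → v3 = (0.62158, 1.00000, 0.95882)
Requested entry of v3: 3502/5634 = 0.6216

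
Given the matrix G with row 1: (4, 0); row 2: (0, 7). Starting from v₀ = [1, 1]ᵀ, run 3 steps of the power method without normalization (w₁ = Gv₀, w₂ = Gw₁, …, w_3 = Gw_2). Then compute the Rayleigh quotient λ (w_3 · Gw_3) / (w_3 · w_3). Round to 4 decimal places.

w1 = Gv₀ = (4, 7)
w2 = Gw1 = (16, 49)
w3 = Gw2 = (64, 343)
Gw3 = (256, 2401)
w3·Gw3 = 64·256 + 343·2401 = 839927; w3·w3 = 64·64 + 343·343 = 121745
λ ≈ 839927/121745 = 6.8991

6.8991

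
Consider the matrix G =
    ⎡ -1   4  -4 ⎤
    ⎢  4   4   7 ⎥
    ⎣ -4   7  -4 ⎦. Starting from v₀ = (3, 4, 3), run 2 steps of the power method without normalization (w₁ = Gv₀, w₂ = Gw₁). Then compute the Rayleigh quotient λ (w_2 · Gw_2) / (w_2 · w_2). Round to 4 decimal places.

w1 = Gv₀ = ((-1)·3 + 4·4 + (-4)·3; 4·3 + 4·4 + 7·3; (-4)·3 + 7·4 + (-4)·3) = (1, 49, 4)
w2 = Gw1 = ((-1)·1 + 4·49 + (-4)·4; 4·1 + 4·49 + 7·4; (-4)·1 + 7·49 + (-4)·4) = (179, 228, 323)
Gw2 = (-559, 3889, -412)
w2·Gw2 = 179·(-559) + 228·3889 + 323·(-412) = 653555; w2·w2 = 179·179 + 228·228 + 323·323 = 188354
λ ≈ 653555/188354 = 3.4698

λ ≈ 3.4698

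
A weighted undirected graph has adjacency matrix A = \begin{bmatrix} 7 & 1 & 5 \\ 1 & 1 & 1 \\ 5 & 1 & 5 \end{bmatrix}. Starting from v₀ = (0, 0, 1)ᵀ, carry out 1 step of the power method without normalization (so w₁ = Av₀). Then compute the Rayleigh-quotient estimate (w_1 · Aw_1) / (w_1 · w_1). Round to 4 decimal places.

w1 = Av₀ = (7·0 + 1·0 + 5·1; 1·0 + 1·0 + 1·1; 5·0 + 1·0 + 5·1) = (5, 1, 5)
Aw1 = (61, 11, 51)
w1·Aw1 = 5·61 + 1·11 + 5·51 = 571; w1·w1 = 5·5 + 1·1 + 5·5 = 51
λ ≈ 571/51 = 11.1961

11.1961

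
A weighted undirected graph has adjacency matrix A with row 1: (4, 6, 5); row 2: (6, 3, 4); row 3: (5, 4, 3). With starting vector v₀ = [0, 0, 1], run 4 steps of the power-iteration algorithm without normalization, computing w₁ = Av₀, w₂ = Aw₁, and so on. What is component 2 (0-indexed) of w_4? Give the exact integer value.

8897

w1 = Av₀ = (4·0 + 6·0 + 5·1; 6·0 + 3·0 + 4·1; 5·0 + 4·0 + 3·1) = (5, 4, 3)
w2 = Aw1 = (4·5 + 6·4 + 5·3; 6·5 + 3·4 + 4·3; 5·5 + 4·4 + 3·3) = (59, 54, 50)
w3 = Aw2 = (810, 716, 661)
w4 = Aw3 = (10841, 9652, 8897)
The requested component of w4 is 8897.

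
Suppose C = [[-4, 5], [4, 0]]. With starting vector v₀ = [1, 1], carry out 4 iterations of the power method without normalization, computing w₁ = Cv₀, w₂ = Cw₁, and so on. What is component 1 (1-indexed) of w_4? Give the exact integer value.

w1 = Cv₀ = ((-4)·1 + 5·1; 4·1 + 0·1) = (1, 4)
w2 = Cw1 = ((-4)·1 + 5·4; 4·1 + 0·4) = (16, 4)
w3 = Cw2 = (-44, 64)
w4 = Cw3 = (496, -176)
The requested component of w4 is 496.

496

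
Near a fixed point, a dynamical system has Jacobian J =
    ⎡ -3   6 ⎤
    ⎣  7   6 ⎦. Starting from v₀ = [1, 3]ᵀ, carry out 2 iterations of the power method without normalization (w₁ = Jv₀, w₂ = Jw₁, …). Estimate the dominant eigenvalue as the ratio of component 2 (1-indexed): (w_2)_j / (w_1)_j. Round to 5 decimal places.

λ ≈ 10.20000

w1 = Jv₀ = ((-3)·1 + 6·3; 7·1 + 6·3) = (15, 25)
w2 = Jw1 = ((-3)·15 + 6·25; 7·15 + 6·25) = (105, 255)
Ratio at component: 255 / 25 = 10.20000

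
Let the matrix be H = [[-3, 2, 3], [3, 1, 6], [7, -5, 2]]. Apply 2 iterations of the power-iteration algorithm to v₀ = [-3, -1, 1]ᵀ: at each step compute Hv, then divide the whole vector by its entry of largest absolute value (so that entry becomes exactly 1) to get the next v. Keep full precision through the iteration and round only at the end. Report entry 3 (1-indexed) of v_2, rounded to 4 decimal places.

-0.7750

Hv0 = (10.00000, -4.00000, -14.00000); divide by -14.00000 → v1 = (-0.71429, 0.28571, 1.00000)
Hv1 = (5.71429, 4.14286, -4.42857); divide by 5.71429 → v2 = (1.00000, 0.72500, -0.77500)
Requested entry of v2: 62/-80 = -0.7750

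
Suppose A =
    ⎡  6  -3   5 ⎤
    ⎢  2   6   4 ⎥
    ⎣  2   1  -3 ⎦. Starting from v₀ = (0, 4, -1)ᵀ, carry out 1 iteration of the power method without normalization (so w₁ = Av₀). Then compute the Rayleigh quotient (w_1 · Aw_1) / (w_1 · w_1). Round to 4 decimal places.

5.6829

w1 = Av₀ = (-17, 20, 7)
Aw1 = (-127, 114, -35)
w1·Aw1 = (-17)·(-127) + 20·114 + 7·(-35) = 4194; w1·w1 = (-17)·(-17) + 20·20 + 7·7 = 738
λ ≈ 4194/738 = 5.6829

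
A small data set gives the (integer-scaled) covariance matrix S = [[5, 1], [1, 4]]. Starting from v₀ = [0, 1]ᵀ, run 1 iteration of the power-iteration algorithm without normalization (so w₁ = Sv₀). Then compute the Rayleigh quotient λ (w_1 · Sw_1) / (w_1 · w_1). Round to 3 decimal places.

λ ≈ 4.529

w1 = Sv₀ = (5·0 + 1·1; 1·0 + 4·1) = (1, 4)
Sw1 = (9, 17)
w1·Sw1 = 1·9 + 4·17 = 77; w1·w1 = 1·1 + 4·4 = 17
λ ≈ 77/17 = 4.529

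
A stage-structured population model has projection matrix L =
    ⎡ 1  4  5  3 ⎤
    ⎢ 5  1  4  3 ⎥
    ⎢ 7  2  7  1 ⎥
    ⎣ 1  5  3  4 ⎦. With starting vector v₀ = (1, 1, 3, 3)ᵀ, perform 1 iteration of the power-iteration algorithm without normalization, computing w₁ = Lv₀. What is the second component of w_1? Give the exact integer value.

27

w1 = Lv₀ = (1·1 + 4·1 + 5·3 + 3·3; 5·1 + 1·1 + 4·3 + 3·3; 7·1 + 2·1 + 7·3 + 1·3; 1·1 + 5·1 + 3·3 + 4·3) = (29, 27, 33, 27)
The requested component of w1 is 27.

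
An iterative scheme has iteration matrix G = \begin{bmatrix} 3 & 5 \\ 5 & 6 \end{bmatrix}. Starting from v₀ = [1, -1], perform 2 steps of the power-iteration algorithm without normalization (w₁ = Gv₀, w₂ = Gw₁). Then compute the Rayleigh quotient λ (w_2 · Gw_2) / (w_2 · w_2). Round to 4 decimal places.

w1 = Gv₀ = (3·1 + 5·(-1); 5·1 + 6·(-1)) = (-2, -1)
w2 = Gw1 = (3·(-2) + 5·(-1); 5·(-2) + 6·(-1)) = (-11, -16)
Gw2 = (-113, -151)
w2·Gw2 = (-11)·(-113) + (-16)·(-151) = 3659; w2·w2 = (-11)·(-11) + (-16)·(-16) = 377
λ ≈ 3659/377 = 9.7056

9.7056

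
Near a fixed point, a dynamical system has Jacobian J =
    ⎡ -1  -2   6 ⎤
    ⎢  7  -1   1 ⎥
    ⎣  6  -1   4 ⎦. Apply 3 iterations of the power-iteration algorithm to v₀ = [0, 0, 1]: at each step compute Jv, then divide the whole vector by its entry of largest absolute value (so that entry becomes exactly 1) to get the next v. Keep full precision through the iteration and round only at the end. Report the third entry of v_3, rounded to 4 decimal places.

1.0000

Jv0 = (6.00000, 1.00000, 4.00000); divide by 6.00000 → v1 = (1.00000, 0.16667, 0.66667)
Jv1 = (2.66667, 7.50000, 8.50000); divide by 8.50000 → v2 = (0.31373, 0.88235, 1.00000)
Jv2 = (3.92157, 2.31373, 5.00000); divide by 5.00000 → v3 = (0.78431, 0.46275, 1.00000)
Requested entry of v3: 255/255 = 1.0000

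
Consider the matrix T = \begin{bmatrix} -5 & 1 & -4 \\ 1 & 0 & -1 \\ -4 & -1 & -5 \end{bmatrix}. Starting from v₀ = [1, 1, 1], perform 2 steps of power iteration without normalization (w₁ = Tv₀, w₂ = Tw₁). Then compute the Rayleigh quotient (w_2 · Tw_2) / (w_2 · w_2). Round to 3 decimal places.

-8.997

w1 = Tv₀ = ((-5)·1 + 1·1 + (-4)·1; 1·1 + 0·1 + (-1)·1; (-4)·1 + (-1)·1 + (-5)·1) = (-8, 0, -10)
w2 = Tw1 = ((-5)·(-8) + 1·0 + (-4)·(-10); 1·(-8) + 0·0 + (-1)·(-10); (-4)·(-8) + (-1)·0 + (-5)·(-10)) = (80, 2, 82)
Tw2 = (-726, -2, -732)
w2·Tw2 = 80·(-726) + 2·(-2) + 82·(-732) = -118108; w2·w2 = 80·80 + 2·2 + 82·82 = 13128
λ ≈ -118108/13128 = -8.997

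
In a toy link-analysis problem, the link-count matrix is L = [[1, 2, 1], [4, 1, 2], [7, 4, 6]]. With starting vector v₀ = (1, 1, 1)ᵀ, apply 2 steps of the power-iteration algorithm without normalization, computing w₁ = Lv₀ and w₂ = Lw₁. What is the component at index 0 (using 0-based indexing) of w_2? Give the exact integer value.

35

w1 = Lv₀ = (1·1 + 2·1 + 1·1; 4·1 + 1·1 + 2·1; 7·1 + 4·1 + 6·1) = (4, 7, 17)
w2 = Lw1 = (1·4 + 2·7 + 1·17; 4·4 + 1·7 + 2·17; 7·4 + 4·7 + 6·17) = (35, 57, 158)
The requested component of w2 is 35.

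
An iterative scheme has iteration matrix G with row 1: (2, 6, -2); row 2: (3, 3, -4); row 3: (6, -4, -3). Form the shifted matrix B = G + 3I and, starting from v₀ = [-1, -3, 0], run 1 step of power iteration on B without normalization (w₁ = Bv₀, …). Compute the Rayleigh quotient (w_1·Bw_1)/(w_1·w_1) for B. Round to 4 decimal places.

10.0338

B = G + 3I has rows (5, 6, -2); (3, 6, -4); (6, -4, 0)
w1 = Bv₀ = (-23, -21, 6)
Bw1 = (-253, -219, -54)
w1·Bw1 = 10094; w1·w1 = 1006; μ ≈ 10094/1006 = 10.0338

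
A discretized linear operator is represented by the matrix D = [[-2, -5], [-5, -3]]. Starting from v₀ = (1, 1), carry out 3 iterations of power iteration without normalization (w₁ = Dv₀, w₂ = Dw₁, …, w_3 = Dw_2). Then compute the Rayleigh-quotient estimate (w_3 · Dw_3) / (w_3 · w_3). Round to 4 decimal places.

w1 = Dv₀ = ((-2)·1 + (-5)·1; (-5)·1 + (-3)·1) = (-7, -8)
w2 = Dw1 = ((-2)·(-7) + (-5)·(-8); (-5)·(-7) + (-3)·(-8)) = (54, 59)
w3 = Dw2 = (-403, -447)
Dw3 = (3041, 3356)
w3·Dw3 = (-403)·3041 + (-447)·3356 = -2725655; w3·w3 = (-403)·(-403) + (-447)·(-447) = 362218
λ ≈ -2725655/362218 = -7.5249

λ ≈ -7.5249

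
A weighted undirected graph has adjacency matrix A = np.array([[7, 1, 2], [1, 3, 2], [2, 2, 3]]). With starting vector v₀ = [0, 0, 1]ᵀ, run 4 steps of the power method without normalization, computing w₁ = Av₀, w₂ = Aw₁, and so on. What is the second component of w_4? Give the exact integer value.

742

w1 = Av₀ = (2, 2, 3)
w2 = Aw1 = (22, 14, 17)
w3 = Aw2 = (202, 98, 123)
w4 = Aw3 = (1758, 742, 969)
The requested component of w4 is 742.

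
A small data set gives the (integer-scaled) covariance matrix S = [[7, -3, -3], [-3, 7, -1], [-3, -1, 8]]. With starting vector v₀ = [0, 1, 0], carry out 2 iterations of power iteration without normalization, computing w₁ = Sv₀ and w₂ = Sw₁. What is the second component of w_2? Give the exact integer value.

59

w1 = Sv₀ = (7·0 + (-3)·1 + (-3)·0; (-3)·0 + 7·1 + (-1)·0; (-3)·0 + (-1)·1 + 8·0) = (-3, 7, -1)
w2 = Sw1 = (7·(-3) + (-3)·7 + (-3)·(-1); (-3)·(-3) + 7·7 + (-1)·(-1); (-3)·(-3) + (-1)·7 + 8·(-1)) = (-39, 59, -6)
The requested component of w2 is 59.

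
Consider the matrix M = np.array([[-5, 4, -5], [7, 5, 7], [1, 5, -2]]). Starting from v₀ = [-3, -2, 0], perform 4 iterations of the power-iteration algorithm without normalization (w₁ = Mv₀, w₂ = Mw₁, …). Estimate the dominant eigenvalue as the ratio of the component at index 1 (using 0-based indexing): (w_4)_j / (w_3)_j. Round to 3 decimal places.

6.522

w1 = Mv₀ = ((-5)·(-3) + 4·(-2) + (-5)·0; 7·(-3) + 5·(-2) + 7·0; 1·(-3) + 5·(-2) + (-2)·0) = (7, -31, -13)
w2 = Mw1 = ((-5)·7 + 4·(-31) + (-5)·(-13); 7·7 + 5·(-31) + 7·(-13); 1·7 + 5·(-31) + (-2)·(-13)) = (-94, -197, -122)
w3 = Mw2 = (292, -2497, -835)
w4 = Mw3 = (-7273, -16286, -10523)
Ratio at component: -16286 / -2497 = 6.522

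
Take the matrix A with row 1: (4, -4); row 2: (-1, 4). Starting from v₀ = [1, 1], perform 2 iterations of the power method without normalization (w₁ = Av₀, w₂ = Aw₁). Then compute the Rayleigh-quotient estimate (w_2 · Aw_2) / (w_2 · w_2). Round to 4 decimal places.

w1 = Av₀ = (0, 3)
w2 = Aw1 = (-12, 12)
Aw2 = (-96, 60)
w2·Aw2 = (-12)·(-96) + 12·60 = 1872; w2·w2 = (-12)·(-12) + 12·12 = 288
λ ≈ 1872/288 = 6.5000

6.5000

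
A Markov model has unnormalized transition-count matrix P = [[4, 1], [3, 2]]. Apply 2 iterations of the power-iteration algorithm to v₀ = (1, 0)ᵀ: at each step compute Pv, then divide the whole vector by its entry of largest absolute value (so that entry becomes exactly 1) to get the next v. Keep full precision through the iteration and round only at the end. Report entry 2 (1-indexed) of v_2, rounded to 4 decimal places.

Pv0 = (4.00000, 3.00000); divide by 4.00000 → v1 = (1.00000, 0.75000)
Pv1 = (4.75000, 4.50000); divide by 4.75000 → v2 = (1.00000, 0.94737)
Requested entry of v2: 18/19 = 0.9474

0.9474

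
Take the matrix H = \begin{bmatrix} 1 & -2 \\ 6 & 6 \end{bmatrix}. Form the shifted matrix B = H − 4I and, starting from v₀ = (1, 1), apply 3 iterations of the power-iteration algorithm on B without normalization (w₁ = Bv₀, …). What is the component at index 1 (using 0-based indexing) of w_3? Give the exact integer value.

B = H − 4I has rows (-3, -2); (6, 2)
w1 = Bv₀ = (-5, 8)
w2 = Bw1 = (-1, -14)
w3 = Bw2 = (31, -34)
Requested component of w3: -34

-34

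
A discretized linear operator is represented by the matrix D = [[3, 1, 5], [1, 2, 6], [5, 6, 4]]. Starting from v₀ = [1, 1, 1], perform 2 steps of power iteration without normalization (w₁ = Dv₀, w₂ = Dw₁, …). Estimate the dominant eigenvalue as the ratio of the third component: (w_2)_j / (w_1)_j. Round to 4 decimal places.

10.6000

w1 = Dv₀ = (3·1 + 1·1 + 5·1; 1·1 + 2·1 + 6·1; 5·1 + 6·1 + 4·1) = (9, 9, 15)
w2 = Dw1 = (3·9 + 1·9 + 5·15; 1·9 + 2·9 + 6·15; 5·9 + 6·9 + 4·15) = (111, 117, 159)
Ratio at component: 159 / 15 = 10.6000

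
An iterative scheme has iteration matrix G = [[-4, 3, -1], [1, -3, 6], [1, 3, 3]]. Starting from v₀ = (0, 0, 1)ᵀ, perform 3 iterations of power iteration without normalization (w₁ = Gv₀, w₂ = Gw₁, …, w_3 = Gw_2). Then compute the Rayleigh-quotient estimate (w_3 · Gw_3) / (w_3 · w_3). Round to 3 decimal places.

λ ≈ -0.714

w1 = Gv₀ = ((-4)·0 + 3·0 + (-1)·1; 1·0 + (-3)·0 + 6·1; 1·0 + 3·0 + 3·1) = (-1, 6, 3)
w2 = Gw1 = ((-4)·(-1) + 3·6 + (-1)·3; 1·(-1) + (-3)·6 + 6·3; 1·(-1) + 3·6 + 3·3) = (19, -1, 26)
w3 = Gw2 = (-105, 178, 94)
Gw3 = (860, -75, 711)
w3·Gw3 = (-105)·860 + 178·(-75) + 94·711 = -36816; w3·w3 = (-105)·(-105) + 178·178 + 94·94 = 51545
λ ≈ -36816/51545 = -0.714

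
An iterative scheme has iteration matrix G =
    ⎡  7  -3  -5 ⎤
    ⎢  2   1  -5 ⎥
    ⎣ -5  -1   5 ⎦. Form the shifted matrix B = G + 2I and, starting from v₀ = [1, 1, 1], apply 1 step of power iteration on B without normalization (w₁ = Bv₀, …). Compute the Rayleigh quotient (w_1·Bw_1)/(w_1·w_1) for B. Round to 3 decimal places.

B = G + 2I has rows (9, -3, -5); (2, 3, -5); (-5, -1, 7)
w1 = Bv₀ = (9·1 + (-3)·1 + (-5)·1; 2·1 + 3·1 + (-5)·1; (-5)·1 + (-1)·1 + 7·1) = (1, 0, 1)
Bw1 = (4, -3, 2)
w1·Bw1 = 6; w1·w1 = 2; μ ≈ 6/2 = 3.000

3.000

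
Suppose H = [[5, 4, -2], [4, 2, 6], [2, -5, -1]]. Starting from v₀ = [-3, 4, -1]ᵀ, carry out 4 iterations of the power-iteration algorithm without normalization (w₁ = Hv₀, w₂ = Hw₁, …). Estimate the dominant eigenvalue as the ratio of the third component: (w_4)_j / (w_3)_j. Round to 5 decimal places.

w1 = Hv₀ = (5·(-3) + 4·4 + (-2)·(-1); 4·(-3) + 2·4 + 6·(-1); 2·(-3) + (-5)·4 + (-1)·(-1)) = (3, -10, -25)
w2 = Hw1 = (5·3 + 4·(-10) + (-2)·(-25); 4·3 + 2·(-10) + 6·(-25); 2·3 + (-5)·(-10) + (-1)·(-25)) = (25, -158, 81)
w3 = Hw2 = (-669, 270, 759)
w4 = Hw3 = (-3783, 2418, -3447)
Ratio at component: -3447 / 759 = -4.54150

-4.54150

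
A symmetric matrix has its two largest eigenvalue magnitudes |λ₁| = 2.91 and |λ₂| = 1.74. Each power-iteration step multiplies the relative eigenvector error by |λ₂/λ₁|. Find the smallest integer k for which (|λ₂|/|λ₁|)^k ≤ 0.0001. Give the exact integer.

|λ₂/λ₁| = 1.74/2.91 = 0.59794
Need k ≥ ln(0.0001) / ln(0.59794) = -9.2103 / -0.5143 ≈ 17.910
Smallest integer k satisfying the bound: 18

18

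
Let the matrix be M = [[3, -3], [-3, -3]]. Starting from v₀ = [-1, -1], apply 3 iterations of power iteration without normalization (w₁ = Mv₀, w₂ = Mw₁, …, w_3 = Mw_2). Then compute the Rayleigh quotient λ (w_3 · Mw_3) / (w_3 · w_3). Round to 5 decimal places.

w1 = Mv₀ = (0, 6)
w2 = Mw1 = (-18, -18)
w3 = Mw2 = (0, 108)
Mw3 = (-324, -324)
w3·Mw3 = 0·(-324) + 108·(-324) = -34992; w3·w3 = 0·0 + 108·108 = 11664
λ ≈ -34992/11664 = -3.00000

-3.00000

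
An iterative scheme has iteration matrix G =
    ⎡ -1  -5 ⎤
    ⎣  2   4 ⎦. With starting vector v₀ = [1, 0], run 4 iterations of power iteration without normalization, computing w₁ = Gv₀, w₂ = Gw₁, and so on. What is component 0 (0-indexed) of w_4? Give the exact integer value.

w1 = Gv₀ = (-1, 2)
w2 = Gw1 = (-9, 6)
w3 = Gw2 = (-21, 6)
w4 = Gw3 = (-9, -18)
The requested component of w4 is -9.

-9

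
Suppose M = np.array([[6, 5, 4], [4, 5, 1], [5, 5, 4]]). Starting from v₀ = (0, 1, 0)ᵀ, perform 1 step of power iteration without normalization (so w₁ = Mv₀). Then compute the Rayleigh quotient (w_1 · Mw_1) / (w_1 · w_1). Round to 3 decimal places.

w1 = Mv₀ = (6·0 + 5·1 + 4·0; 4·0 + 5·1 + 1·0; 5·0 + 5·1 + 4·0) = (5, 5, 5)
Mw1 = (75, 50, 70)
w1·Mw1 = 5·75 + 5·50 + 5·70 = 975; w1·w1 = 5·5 + 5·5 + 5·5 = 75
λ ≈ 975/75 = 13.000

λ ≈ 13.000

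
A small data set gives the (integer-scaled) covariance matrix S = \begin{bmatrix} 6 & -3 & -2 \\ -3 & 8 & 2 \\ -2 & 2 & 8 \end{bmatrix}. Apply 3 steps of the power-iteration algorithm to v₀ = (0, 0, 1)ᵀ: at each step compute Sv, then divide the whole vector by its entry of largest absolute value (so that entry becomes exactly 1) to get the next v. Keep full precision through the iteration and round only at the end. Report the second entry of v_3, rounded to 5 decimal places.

Sv0 = (-2.000000, 2.000000, 8.000000); divide by 8.000000 → v1 = (-0.250000, 0.250000, 1.000000)
Sv1 = (-4.250000, 4.750000, 9.000000); divide by 9.000000 → v2 = (-0.472222, 0.527778, 1.000000)
Sv2 = (-6.416667, 7.638889, 10.000000); divide by 10.000000 → v3 = (-0.641667, 0.763889, 1.000000)
Requested entry of v3: 550/720 = 0.76389

0.76389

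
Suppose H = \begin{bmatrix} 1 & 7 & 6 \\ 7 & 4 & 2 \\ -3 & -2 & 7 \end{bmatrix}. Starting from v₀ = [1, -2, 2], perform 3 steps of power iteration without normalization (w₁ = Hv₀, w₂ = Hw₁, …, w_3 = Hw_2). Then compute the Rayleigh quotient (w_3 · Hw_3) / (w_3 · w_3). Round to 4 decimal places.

w1 = Hv₀ = (1·1 + 7·(-2) + 6·2; 7·1 + 4·(-2) + 2·2; (-3)·1 + (-2)·(-2) + 7·2) = (-1, 3, 15)
w2 = Hw1 = (1·(-1) + 7·3 + 6·15; 7·(-1) + 4·3 + 2·15; (-3)·(-1) + (-2)·3 + 7·15) = (110, 35, 102)
w3 = Hw2 = (967, 1114, 314)
Hw3 = (10649, 11853, -2931)
w3·Hw3 = 967·10649 + 1114·11853 + 314·(-2931) = 22581491; w3·w3 = 967·967 + 1114·1114 + 314·314 = 2274681
λ ≈ 22581491/2274681 = 9.9273

λ ≈ 9.9273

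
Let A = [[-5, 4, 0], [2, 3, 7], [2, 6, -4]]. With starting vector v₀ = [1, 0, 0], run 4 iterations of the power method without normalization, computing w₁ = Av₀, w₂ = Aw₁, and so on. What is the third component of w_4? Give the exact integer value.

-526

w1 = Av₀ = (-5, 2, 2)
w2 = Aw1 = (33, 10, -6)
w3 = Aw2 = (-125, 54, 150)
w4 = Aw3 = (841, 962, -526)
The requested component of w4 is -526.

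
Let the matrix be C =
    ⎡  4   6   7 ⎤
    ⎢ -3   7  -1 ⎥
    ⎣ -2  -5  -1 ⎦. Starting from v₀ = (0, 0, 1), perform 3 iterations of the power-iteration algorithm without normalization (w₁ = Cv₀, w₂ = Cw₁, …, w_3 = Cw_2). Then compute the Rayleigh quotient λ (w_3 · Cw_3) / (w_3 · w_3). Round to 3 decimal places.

w1 = Cv₀ = (4·0 + 6·0 + 7·1; (-3)·0 + 7·0 + (-1)·1; (-2)·0 + (-5)·0 + (-1)·1) = (7, -1, -1)
w2 = Cw1 = (4·7 + 6·(-1) + 7·(-1); (-3)·7 + 7·(-1) + (-1)·(-1); (-2)·7 + (-5)·(-1) + (-1)·(-1)) = (15, -27, -8)
w3 = Cw2 = (-158, -226, 113)
Cw3 = (-1197, -1221, 1333)
w3·Cw3 = (-158)·(-1197) + (-226)·(-1221) + 113·1333 = 615701; w3·w3 = (-158)·(-158) + (-226)·(-226) + 113·113 = 88809
λ ≈ 615701/88809 = 6.933

6.933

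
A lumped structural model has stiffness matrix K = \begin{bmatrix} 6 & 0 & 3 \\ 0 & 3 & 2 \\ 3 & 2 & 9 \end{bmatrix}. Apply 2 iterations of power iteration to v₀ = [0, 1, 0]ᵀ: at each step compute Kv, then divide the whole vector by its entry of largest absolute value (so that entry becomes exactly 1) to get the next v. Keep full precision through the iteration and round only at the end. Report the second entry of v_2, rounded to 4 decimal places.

0.5417

Kv0 = (0.00000, 3.00000, 2.00000); divide by 3.00000 → v1 = (0.00000, 1.00000, 0.66667)
Kv1 = (2.00000, 4.33333, 8.00000); divide by 8.00000 → v2 = (0.25000, 0.54167, 1.00000)
Requested entry of v2: 13/24 = 0.5417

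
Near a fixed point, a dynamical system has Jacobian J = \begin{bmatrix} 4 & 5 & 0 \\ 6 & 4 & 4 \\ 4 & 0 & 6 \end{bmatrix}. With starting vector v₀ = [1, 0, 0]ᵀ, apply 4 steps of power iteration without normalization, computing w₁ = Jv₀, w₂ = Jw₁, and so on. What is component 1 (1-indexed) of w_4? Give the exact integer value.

5476

w1 = Jv₀ = (4·1 + 5·0 + 0·0; 6·1 + 4·0 + 4·0; 4·1 + 0·0 + 6·0) = (4, 6, 4)
w2 = Jw1 = (4·4 + 5·6 + 0·4; 6·4 + 4·6 + 4·4; 4·4 + 0·6 + 6·4) = (46, 64, 40)
w3 = Jw2 = (504, 692, 424)
w4 = Jw3 = (5476, 7488, 4560)
The requested component of w4 is 5476.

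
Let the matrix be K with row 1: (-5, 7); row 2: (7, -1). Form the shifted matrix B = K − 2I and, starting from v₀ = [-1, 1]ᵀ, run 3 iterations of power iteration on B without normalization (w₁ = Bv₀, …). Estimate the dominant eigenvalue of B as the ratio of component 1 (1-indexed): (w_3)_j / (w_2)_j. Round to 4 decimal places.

μ ≈ -12.3333

B = K − 2I has rows (-7, 7); (7, -3)
w1 = Bv₀ = (14, -10)
w2 = Bw1 = (-168, 128)
w3 = Bw2 = (2072, -1560)
Ratio: 2072/-168 = -12.3333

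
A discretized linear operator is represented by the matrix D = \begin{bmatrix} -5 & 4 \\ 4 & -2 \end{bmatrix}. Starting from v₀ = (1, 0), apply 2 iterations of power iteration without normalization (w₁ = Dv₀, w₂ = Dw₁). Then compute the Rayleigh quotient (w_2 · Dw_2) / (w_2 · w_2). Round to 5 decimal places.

w1 = Dv₀ = ((-5)·1 + 4·0; 4·1 + (-2)·0) = (-5, 4)
w2 = Dw1 = ((-5)·(-5) + 4·4; 4·(-5) + (-2)·4) = (41, -28)
Dw2 = (-317, 220)
w2·Dw2 = 41·(-317) + (-28)·220 = -19157; w2·w2 = 41·41 + (-28)·(-28) = 2465
λ ≈ -19157/2465 = -7.77160

λ ≈ -7.77160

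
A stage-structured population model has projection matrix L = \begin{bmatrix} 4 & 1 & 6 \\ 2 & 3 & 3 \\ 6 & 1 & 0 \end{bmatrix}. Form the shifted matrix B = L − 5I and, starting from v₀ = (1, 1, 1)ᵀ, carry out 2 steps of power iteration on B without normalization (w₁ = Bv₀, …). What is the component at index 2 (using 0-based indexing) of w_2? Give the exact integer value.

29

B = L − 5I has rows (-1, 1, 6); (2, -2, 3); (6, 1, -5)
w1 = Bv₀ = ((-1)·1 + 1·1 + 6·1; 2·1 + (-2)·1 + 3·1; 6·1 + 1·1 + (-5)·1) = (6, 3, 2)
w2 = Bw1 = ((-1)·6 + 1·3 + 6·2; 2·6 + (-2)·3 + 3·2; 6·6 + 1·3 + (-5)·2) = (9, 12, 29)
Requested component of w2: 29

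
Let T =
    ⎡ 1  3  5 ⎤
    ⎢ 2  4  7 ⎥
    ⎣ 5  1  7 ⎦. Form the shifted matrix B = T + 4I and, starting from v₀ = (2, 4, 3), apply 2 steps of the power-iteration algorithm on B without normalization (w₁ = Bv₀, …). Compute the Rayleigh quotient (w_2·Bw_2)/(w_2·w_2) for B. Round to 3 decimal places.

μ ≈ 15.768

B = T + 4I has rows (5, 3, 5); (2, 8, 7); (5, 1, 11)
w1 = Bv₀ = (37, 57, 47)
w2 = Bw1 = (591, 859, 759)
Bw2 = (9327, 13367, 12163)
w2·Bw2 = 26226227; w2·w2 = 1663243; μ ≈ 26226227/1663243 = 15.768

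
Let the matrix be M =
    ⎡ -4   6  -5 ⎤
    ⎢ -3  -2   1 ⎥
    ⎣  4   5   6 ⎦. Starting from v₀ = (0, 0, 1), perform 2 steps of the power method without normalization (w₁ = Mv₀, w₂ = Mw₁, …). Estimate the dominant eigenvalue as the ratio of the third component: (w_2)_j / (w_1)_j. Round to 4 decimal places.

3.5000

w1 = Mv₀ = ((-4)·0 + 6·0 + (-5)·1; (-3)·0 + (-2)·0 + 1·1; 4·0 + 5·0 + 6·1) = (-5, 1, 6)
w2 = Mw1 = ((-4)·(-5) + 6·1 + (-5)·6; (-3)·(-5) + (-2)·1 + 1·6; 4·(-5) + 5·1 + 6·6) = (-4, 19, 21)
Ratio at component: 21 / 6 = 3.5000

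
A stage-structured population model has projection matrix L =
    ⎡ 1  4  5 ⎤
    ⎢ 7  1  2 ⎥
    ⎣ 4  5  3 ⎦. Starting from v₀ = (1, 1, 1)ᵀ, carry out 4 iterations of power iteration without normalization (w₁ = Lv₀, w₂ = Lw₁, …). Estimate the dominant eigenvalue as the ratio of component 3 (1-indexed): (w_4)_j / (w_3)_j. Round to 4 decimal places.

λ ≈ 10.6637

w1 = Lv₀ = (10, 10, 12)
w2 = Lw1 = (110, 104, 126)
w3 = Lw2 = (1156, 1126, 1338)
w4 = Lw3 = (12350, 11894, 14268)
Ratio at component: 14268 / 1338 = 10.6637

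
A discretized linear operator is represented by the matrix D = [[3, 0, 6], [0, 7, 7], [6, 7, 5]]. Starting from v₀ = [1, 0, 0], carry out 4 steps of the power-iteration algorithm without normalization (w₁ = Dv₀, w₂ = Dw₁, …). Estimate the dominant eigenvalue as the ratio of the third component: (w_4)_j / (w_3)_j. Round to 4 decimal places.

w1 = Dv₀ = (3, 0, 6)
w2 = Dw1 = (45, 42, 48)
w3 = Dw2 = (423, 630, 804)
w4 = Dw3 = (6093, 10038, 10968)
Ratio at component: 10968 / 804 = 13.6418

13.6418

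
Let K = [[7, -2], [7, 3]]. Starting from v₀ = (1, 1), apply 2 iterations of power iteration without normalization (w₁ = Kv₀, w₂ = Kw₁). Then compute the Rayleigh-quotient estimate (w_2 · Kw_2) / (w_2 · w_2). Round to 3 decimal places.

4.298

w1 = Kv₀ = (7·1 + (-2)·1; 7·1 + 3·1) = (5, 10)
w2 = Kw1 = (7·5 + (-2)·10; 7·5 + 3·10) = (15, 65)
Kw2 = (-25, 300)
w2·Kw2 = 15·(-25) + 65·300 = 19125; w2·w2 = 15·15 + 65·65 = 4450
λ ≈ 19125/4450 = 4.298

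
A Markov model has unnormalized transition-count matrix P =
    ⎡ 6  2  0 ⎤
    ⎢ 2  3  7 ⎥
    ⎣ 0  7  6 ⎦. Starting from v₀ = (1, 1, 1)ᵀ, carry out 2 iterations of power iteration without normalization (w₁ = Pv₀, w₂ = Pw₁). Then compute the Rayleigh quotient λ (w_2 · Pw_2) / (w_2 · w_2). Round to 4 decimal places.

w1 = Pv₀ = (6·1 + 2·1 + 0·1; 2·1 + 3·1 + 7·1; 0·1 + 7·1 + 6·1) = (8, 12, 13)
w2 = Pw1 = (6·8 + 2·12 + 0·13; 2·8 + 3·12 + 7·13; 0·8 + 7·12 + 6·13) = (72, 143, 162)
Pw2 = (718, 1707, 1973)
w2·Pw2 = 72·718 + 143·1707 + 162·1973 = 615423; w2·w2 = 72·72 + 143·143 + 162·162 = 51877
λ ≈ 615423/51877 = 11.8631

λ ≈ 11.8631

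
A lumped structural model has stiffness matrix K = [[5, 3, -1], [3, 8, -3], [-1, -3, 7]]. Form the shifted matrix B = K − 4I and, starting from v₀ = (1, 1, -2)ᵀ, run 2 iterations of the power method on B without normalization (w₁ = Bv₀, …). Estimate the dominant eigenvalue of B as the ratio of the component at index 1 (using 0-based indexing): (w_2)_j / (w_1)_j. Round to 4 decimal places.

μ ≈ 7.6923

B = K − 4I has rows (1, 3, -1); (3, 4, -3); (-1, -3, 3)
w1 = Bv₀ = (6, 13, -10)
w2 = Bw1 = (55, 100, -75)
Ratio: 100/13 = 7.6923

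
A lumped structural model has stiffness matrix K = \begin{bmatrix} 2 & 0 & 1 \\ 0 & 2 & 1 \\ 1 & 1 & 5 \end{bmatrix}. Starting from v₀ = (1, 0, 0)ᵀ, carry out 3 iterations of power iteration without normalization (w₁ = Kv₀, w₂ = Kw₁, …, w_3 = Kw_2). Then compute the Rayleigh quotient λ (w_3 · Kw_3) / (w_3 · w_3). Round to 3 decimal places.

5.498

w1 = Kv₀ = (2, 0, 1)
w2 = Kw1 = (5, 1, 7)
w3 = Kw2 = (17, 9, 41)
Kw3 = (75, 59, 231)
w3·Kw3 = 17·75 + 9·59 + 41·231 = 11277; w3·w3 = 17·17 + 9·9 + 41·41 = 2051
λ ≈ 11277/2051 = 5.498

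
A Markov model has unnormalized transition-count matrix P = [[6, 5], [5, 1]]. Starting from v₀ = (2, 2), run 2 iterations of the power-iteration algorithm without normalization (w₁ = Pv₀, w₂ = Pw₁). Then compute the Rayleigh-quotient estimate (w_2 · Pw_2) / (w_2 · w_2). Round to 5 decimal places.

w1 = Pv₀ = (22, 12)
w2 = Pw1 = (192, 122)
Pw2 = (1762, 1082)
w2·Pw2 = 192·1762 + 122·1082 = 470308; w2·w2 = 192·192 + 122·122 = 51748
λ ≈ 470308/51748 = 9.08843

9.08843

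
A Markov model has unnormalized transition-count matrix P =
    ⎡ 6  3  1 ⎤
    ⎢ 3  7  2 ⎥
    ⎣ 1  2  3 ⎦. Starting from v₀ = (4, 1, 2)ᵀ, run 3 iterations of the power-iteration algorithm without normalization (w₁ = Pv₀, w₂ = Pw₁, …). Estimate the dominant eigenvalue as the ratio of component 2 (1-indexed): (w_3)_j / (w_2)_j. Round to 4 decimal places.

λ ≈ 10.6287

w1 = Pv₀ = (6·4 + 3·1 + 1·2; 3·4 + 7·1 + 2·2; 1·4 + 2·1 + 3·2) = (29, 23, 12)
w2 = Pw1 = (6·29 + 3·23 + 1·12; 3·29 + 7·23 + 2·12; 1·29 + 2·23 + 3·12) = (255, 272, 111)
w3 = Pw2 = (2457, 2891, 1132)
Ratio at component: 2891 / 272 = 10.6287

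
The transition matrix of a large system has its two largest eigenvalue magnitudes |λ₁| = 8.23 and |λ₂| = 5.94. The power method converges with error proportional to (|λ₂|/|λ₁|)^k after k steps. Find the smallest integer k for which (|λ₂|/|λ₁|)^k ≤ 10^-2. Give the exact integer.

|λ₂/λ₁| = 5.94/8.23 = 0.72175
Need k ≥ ln(10^-2) / ln(0.72175) = -4.6052 / -0.3261 ≈ 14.123
Smallest integer k satisfying the bound: 15

15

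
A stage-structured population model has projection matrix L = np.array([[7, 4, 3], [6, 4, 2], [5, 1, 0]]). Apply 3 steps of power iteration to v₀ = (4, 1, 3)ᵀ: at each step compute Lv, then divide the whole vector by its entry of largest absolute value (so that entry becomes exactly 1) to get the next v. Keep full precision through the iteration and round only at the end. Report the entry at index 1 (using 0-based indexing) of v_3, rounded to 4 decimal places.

Lv0 = (41.00000, 34.00000, 21.00000); divide by 41.00000 → v1 = (1.00000, 0.82927, 0.51220)
Lv1 = (11.85366, 10.34146, 5.82927); divide by 11.85366 → v2 = (1.00000, 0.87243, 0.49177)
Lv2 = (11.96502, 10.47325, 5.87243); divide by 11.96502 → v3 = (1.00000, 0.87532, 0.49080)
Requested entry of v3: 5090/5815 = 0.8753

0.8753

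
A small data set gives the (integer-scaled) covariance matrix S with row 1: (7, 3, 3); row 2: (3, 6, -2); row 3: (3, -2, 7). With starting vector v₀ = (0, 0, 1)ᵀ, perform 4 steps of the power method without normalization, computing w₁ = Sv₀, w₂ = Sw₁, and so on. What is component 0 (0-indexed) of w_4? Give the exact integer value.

w1 = Sv₀ = (7·0 + 3·0 + 3·1; 3·0 + 6·0 + (-2)·1; 3·0 + (-2)·0 + 7·1) = (3, -2, 7)
w2 = Sw1 = (7·3 + 3·(-2) + 3·7; 3·3 + 6·(-2) + (-2)·7; 3·3 + (-2)·(-2) + 7·7) = (36, -17, 62)
w3 = Sw2 = (387, -118, 576)
w4 = Sw3 = (4083, -699, 5429)
The requested component of w4 is 4083.

4083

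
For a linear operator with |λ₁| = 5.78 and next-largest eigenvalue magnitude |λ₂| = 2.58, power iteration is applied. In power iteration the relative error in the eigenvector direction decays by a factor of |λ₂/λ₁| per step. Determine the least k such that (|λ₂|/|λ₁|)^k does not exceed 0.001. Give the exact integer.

9

|λ₂/λ₁| = 2.58/5.78 = 0.44637
Need k ≥ ln(0.001) / ln(0.44637) = -6.9078 / -0.8066 ≈ 8.564
Smallest integer k satisfying the bound: 9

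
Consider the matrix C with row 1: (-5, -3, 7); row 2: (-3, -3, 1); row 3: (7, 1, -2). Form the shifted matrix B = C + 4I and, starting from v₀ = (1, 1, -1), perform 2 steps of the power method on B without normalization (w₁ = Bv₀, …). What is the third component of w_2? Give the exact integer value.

-68

B = C + 4I has rows (-1, -3, 7); (-3, 1, 1); (7, 1, 2)
w1 = Bv₀ = ((-1)·1 + (-3)·1 + 7·(-1); (-3)·1 + 1·1 + 1·(-1); 7·1 + 1·1 + 2·(-1)) = (-11, -3, 6)
w2 = Bw1 = ((-1)·(-11) + (-3)·(-3) + 7·6; (-3)·(-11) + 1·(-3) + 1·6; 7·(-11) + 1·(-3) + 2·6) = (62, 36, -68)
Requested component of w2: -68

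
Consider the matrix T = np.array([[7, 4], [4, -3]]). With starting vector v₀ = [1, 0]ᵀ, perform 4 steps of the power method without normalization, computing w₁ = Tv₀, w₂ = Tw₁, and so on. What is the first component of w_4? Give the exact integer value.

w1 = Tv₀ = (7, 4)
w2 = Tw1 = (65, 16)
w3 = Tw2 = (519, 212)
w4 = Tw3 = (4481, 1440)
The requested component of w4 is 4481.

4481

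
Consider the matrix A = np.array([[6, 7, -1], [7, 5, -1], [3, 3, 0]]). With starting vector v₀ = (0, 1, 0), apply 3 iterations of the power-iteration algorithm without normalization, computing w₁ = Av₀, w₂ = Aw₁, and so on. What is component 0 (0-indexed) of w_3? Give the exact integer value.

w1 = Av₀ = (7, 5, 3)
w2 = Aw1 = (74, 71, 36)
w3 = Aw2 = (905, 837, 435)
The requested component of w3 is 905.

905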